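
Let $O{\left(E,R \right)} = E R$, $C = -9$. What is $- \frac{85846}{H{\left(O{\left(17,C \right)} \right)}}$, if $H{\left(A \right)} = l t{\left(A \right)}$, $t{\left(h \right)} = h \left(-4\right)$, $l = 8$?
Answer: $- \frac{42923}{2448} \approx -17.534$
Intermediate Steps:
$t{\left(h \right)} = - 4 h$
$H{\left(A \right)} = - 32 A$ ($H{\left(A \right)} = 8 \left(- 4 A\right) = - 32 A$)
$- \frac{85846}{H{\left(O{\left(17,C \right)} \right)}} = - \frac{85846}{\left(-32\right) 17 \left(-9\right)} = - \frac{85846}{\left(-32\right) \left(-153\right)} = - \frac{85846}{4896} = \left(-85846\right) \frac{1}{4896} = - \frac{42923}{2448}$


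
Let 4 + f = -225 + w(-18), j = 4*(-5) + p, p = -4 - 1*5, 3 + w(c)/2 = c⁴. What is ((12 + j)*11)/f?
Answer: -187/209717 ≈ -0.00089168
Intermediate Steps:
w(c) = -6 + 2*c⁴
p = -9 (p = -4 - 5 = -9)
j = -29 (j = 4*(-5) - 9 = -20 - 9 = -29)
f = 209717 (f = -4 + (-225 + (-6 + 2*(-18)⁴)) = -4 + (-225 + (-6 + 2*104976)) = -4 + (-225 + (-6 + 209952)) = -4 + (-225 + 209946) = -4 + 209721 = 209717)
((12 + j)*11)/f = ((12 - 29)*11)/209717 = -17*11*(1/209717) = -187*1/209717 = -187/209717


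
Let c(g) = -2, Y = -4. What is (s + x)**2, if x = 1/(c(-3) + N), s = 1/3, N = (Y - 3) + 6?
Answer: 0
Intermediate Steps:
N = -1 (N = (-4 - 3) + 6 = -7 + 6 = -1)
s = 1/3 ≈ 0.33333
x = -1/3 (x = 1/(-2 - 1) = 1/(-3) = -1/3 ≈ -0.33333)
(s + x)**2 = (1/3 - 1/3)**2 = 0**2 = 0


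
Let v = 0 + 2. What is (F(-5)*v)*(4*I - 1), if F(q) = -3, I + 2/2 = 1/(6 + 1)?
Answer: 186/7 ≈ 26.571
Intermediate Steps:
I = -6/7 (I = -1 + 1/(6 + 1) = -1 + 1/7 = -6/7 ≈ -0.85714)
v = 2
(F(-5)*v)*(4*I - 1) = (-3*2)*(4*(-6/7) - 1) = -6*(-24/7 - 1) = -6*(-31/7) = 186/7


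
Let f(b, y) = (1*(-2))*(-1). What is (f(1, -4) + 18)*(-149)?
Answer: -2980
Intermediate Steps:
f(b, y) = 2 (f(b, y) = -2*(-1) = 2)
(f(1, -4) + 18)*(-149) = (2 + 18)*(-149) = 20*(-149) = -2980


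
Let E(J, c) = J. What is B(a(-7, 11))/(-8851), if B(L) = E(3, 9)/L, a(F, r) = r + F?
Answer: -3/35404 ≈ -8.4736e-5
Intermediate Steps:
a(F, r) = F + r
B(L) = 3/L
B(a(-7, 11))/(-8851) = (3/(-7 + 11))/(-8851) = (3/4)*(-1/8851) = (3*(¼))*(-1/8851) = (¾)*(-1/8851) = -3/35404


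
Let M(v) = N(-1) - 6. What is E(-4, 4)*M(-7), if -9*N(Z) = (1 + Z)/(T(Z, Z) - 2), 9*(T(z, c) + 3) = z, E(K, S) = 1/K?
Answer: 3/2 ≈ 1.5000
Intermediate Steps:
E(K, S) = 1/K
T(z, c) = -3 + z/9
N(Z) = -(1 + Z)/(9*(-5 + Z/9)) (N(Z) = -(1 + Z)/(9*((-3 + Z/9) - 2)) = -(1 + Z)/(9*(-5 + Z/9)))
M(v) = -6 (M(v) = (-1 - 1*(-1))/(-45 - 1) - 6 = (-1 + 1)/(-46) - 6 = -1/46*0 - 6 = 0 - 6 = -6)
E(-4, 4)*M(-7) = -6/(-4) = -¼*(-6) = 3/2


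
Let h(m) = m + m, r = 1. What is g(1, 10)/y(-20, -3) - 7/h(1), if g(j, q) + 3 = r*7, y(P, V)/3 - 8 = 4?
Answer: -61/18 ≈ -3.3889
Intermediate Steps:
y(P, V) = 36 (y(P, V) = 24 + 3*4 = 24 + 12 = 36)
h(m) = 2*m
g(j, q) = 4 (g(j, q) = -3 + 1*7 = -3 + 7 = 4)
g(1, 10)/y(-20, -3) - 7/h(1) = 4/36 - 7/(2*1) = 4*(1/36) - 7/2 = 1/9 - 7*1/2 = 1/9 - 7/2 = -61/18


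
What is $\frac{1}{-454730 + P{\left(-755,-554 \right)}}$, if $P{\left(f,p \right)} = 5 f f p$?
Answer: $- \frac{1}{1579423980} \approx -6.3314 \cdot 10^{-10}$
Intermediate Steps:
$P{\left(f,p \right)} = 5 p f^{2}$ ($P{\left(f,p \right)} = 5 f^{2} p = 5 p f^{2}$)
$\frac{1}{-454730 + P{\left(-755,-554 \right)}} = \frac{1}{-454730 + 5 \left(-554\right) \left(-755\right)^{2}} = \frac{1}{-454730 + 5 \left(-554\right) 570025} = \frac{1}{-454730 - 1578969250} = \frac{1}{-1579423980} = - \frac{1}{1579423980}$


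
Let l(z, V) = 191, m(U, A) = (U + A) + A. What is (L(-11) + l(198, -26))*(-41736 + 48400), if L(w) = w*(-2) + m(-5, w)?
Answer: 1239504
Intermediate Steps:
m(U, A) = U + 2*A (m(U, A) = (A + U) + A = U + 2*A)
L(w) = -5 (L(w) = w*(-2) + (-5 + 2*w) = -2*w + (-5 + 2*w) = -5)
(L(-11) + l(198, -26))*(-41736 + 48400) = (-5 + 191)*(-41736 + 48400) = 186*6664 = 1239504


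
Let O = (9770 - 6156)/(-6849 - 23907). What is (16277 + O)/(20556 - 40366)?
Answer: -250305899/304638180 ≈ -0.82165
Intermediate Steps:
O = -1807/15378 (O = 3614/(-30756) = 3614*(-1/30756) = -1807/15378 ≈ -0.11751)
(16277 + O)/(20556 - 40366) = (16277 - 1807/15378)/(20556 - 40366) = (250305899/15378)/(-19810) = (250305899/15378)*(-1/19810) = -250305899/304638180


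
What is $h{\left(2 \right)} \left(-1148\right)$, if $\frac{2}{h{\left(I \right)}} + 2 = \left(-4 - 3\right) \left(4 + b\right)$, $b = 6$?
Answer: $\frac{287}{9} \approx 31.889$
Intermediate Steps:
$h{\left(I \right)} = - \frac{1}{36}$ ($h{\left(I \right)} = \frac{2}{-2 + \left(-4 - 3\right) \left(4 + 6\right)} = \frac{2}{-2 - 70} = \frac{2}{-72} = 2 \left(- \frac{1}{72}\right) = - \frac{1}{36}$)
$h{\left(2 \right)} \left(-1148\right) = \left(- \frac{1}{36}\right) \left(-1148\right) = \frac{287}{9}$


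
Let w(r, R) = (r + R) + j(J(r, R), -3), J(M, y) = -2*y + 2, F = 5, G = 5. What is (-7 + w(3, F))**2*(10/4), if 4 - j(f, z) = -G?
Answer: 250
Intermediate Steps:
J(M, y) = 2 - 2*y
j(f, z) = 9 (j(f, z) = 4 - (-1)*5 = 4 - 1*(-5) = 4 + 5 = 9)
w(r, R) = 9 + R + r (w(r, R) = (r + R) + 9 = (R + r) + 9 = 9 + R + r)
(-7 + w(3, F))**2*(10/4) = (-7 + (9 + 5 + 3))**2*(10/4) = (-7 + 17)**2*(10*(1/4)) = 10**2*(5/2) = 100*(5/2) = 250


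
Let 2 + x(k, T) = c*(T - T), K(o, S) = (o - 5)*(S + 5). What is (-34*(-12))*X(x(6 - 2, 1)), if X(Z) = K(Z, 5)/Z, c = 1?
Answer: 14280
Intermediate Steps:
K(o, S) = (-5 + o)*(5 + S)
x(k, T) = -2 (x(k, T) = -2 + 1*(T - T) = -2 + 1*0 = -2 + 0 = -2)
X(Z) = (-50 + 10*Z)/Z (X(Z) = (-25 - 5*5 + 5*Z + 5*Z)/Z = (-25 - 25 + 5*Z + 5*Z)/Z = (-50 + 10*Z)/Z)
(-34*(-12))*X(x(6 - 2, 1)) = (-34*(-12))*(10 - 50/(-2)) = 408*(10 - 50*(-½)) = 408*(10 + 25) = 408*35 = 14280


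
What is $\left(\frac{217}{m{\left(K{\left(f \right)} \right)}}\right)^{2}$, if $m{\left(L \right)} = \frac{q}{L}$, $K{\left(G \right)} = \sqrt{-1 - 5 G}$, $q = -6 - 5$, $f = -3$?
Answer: $\frac{659246}{121} \approx 5448.3$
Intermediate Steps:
$q = -11$ ($q = -6 - 5 = -11$)
$m{\left(L \right)} = - \frac{11}{L}$
$\left(\frac{217}{m{\left(K{\left(f \right)} \right)}}\right)^{2} = \left(\frac{217}{\left(-11\right) \frac{1}{\sqrt{-1 - -15}}}\right)^{2} = \left(\frac{217}{\left(-11\right) \frac{1}{\sqrt{-1 + 15}}}\right)^{2} = \left(\frac{217}{\left(-11\right) \frac{1}{\sqrt{14}}}\right)^{2} = \left(\frac{217}{\left(-11\right) \frac{\sqrt{14}}{14}}\right)^{2} = \left(\frac{217}{\left(- \frac{11}{14}\right) \sqrt{14}}\right)^{2} = \left(217 \left(- \frac{\sqrt{14}}{11}\right)\right)^{2} = \left(- \frac{217 \sqrt{14}}{11}\right)^{2} = \frac{659246}{121}$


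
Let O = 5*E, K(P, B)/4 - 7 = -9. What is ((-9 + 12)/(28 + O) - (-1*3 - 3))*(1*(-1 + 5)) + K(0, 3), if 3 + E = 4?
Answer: 180/11 ≈ 16.364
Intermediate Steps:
E = 1 (E = -3 + 4 = 1)
K(P, B) = -8 (K(P, B) = 28 + 4*(-9) = 28 - 36 = -8)
O = 5 (O = 5*1 = 5)
((-9 + 12)/(28 + O) - (-1*3 - 3))*(1*(-1 + 5)) + K(0, 3) = ((-9 + 12)/(28 + 5) - (-1*3 - 3))*(1*(-1 + 5)) - 8 = (3/33 - (-3 - 3))*(1*4) - 8 = (3*(1/33) - 1*(-6))*4 - 8 = (1/11 + 6)*4 - 8 = (67/11)*4 - 8 = 268/11 - 8 = 180/11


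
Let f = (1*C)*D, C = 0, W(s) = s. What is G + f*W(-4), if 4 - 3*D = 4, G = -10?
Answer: -10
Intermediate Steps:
D = 0 (D = 4/3 - 1/3*4 = 4/3 - 4/3 = 0)
f = 0 (f = (1*0)*0 = 0*0 = 0)
G + f*W(-4) = -10 + 0*(-4) = -10 + 0 = -10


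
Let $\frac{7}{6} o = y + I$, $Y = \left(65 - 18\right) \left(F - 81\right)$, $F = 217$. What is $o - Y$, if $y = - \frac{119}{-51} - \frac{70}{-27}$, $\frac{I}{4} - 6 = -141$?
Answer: $- \frac{431590}{63} \approx -6850.6$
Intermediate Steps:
$I = -540$ ($I = 24 + 4 \left(-141\right) = 24 - 564 = -540$)
$Y = 6392$ ($Y = \left(65 - 18\right) \left(217 - 81\right) = 47 \cdot 136 = 6392$)
$y = \frac{133}{27}$ ($y = \left(-119\right) \left(- \frac{1}{51}\right) - - \frac{70}{27} = \frac{7}{3} + \frac{70}{27} = \frac{133}{27} \approx 4.9259$)
$o = - \frac{28894}{63}$ ($o = \frac{6 \left(\frac{133}{27} - 540\right)}{7} = \frac{6}{7} \left(- \frac{14447}{27}\right) = - \frac{28894}{63} \approx -458.63$)
$o - Y = - \frac{28894}{63} - 6392 = - \frac{431590}{63}$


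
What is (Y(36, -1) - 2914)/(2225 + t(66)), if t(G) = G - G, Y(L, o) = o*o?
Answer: -2913/2225 ≈ -1.3092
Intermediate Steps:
Y(L, o) = o**2
t(G) = 0
(Y(36, -1) - 2914)/(2225 + t(66)) = ((-1)**2 - 2914)/(2225 + 0) = (1 - 2914)/2225 = -2913*1/2225 = -2913/2225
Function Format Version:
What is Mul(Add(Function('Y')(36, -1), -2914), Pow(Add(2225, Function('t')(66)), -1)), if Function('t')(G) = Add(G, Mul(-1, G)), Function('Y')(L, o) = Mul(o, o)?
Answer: Rational(-2913, 2225) ≈ -1.3092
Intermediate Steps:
Function('Y')(L, o) = Pow(o, 2)
Function('t')(G) = 0
Mul(Add(Function('Y')(36, -1), -2914), Pow(Add(2225, Function('t')(66)), -1)) = Mul(Add(Pow(-1, 2), -2914), Pow(Add(2225, 0), -1)) = Mul(Add(1, -2914), Pow(2225, -1)) = Mul(-2913, Rational(1, 2225)) = Rational(-2913, 2225)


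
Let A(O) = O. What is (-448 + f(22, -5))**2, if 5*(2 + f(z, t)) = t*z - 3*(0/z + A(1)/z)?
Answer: 2695997929/12100 ≈ 2.2281e+5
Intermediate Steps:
f(z, t) = -2 - 3/(5*z) + t*z/5 (f(z, t) = -2 + (t*z - 3*(0/z + 1/z))/5 = -2 + (t*z - 3*(0 + 1/z))/5 = -2 + (t*z - 3/z)/5 = -2 + (-3/z + t*z)/5 = -2 + (-3/(5*z) + t*z/5) = -2 - 3/(5*z) + t*z/5)
(-448 + f(22, -5))**2 = (-448 + (1/5)*(-3 + 22*(-10 - 5*22))/22)**2 = (-448 + (1/5)*(1/22)*(-3 + 22*(-10 - 110)))**2 = (-448 + (1/5)*(1/22)*(-3 + 22*(-120)))**2 = (-448 + (1/5)*(1/22)*(-3 - 2640))**2 = (-448 + (1/5)*(1/22)*(-2643))**2 = (-448 - 2643/110)**2 = (-51923/110)**2 = 2695997929/12100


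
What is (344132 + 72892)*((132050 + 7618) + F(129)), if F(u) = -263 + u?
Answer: 58189026816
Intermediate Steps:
(344132 + 72892)*((132050 + 7618) + F(129)) = (344132 + 72892)*((132050 + 7618) + (-263 + 129)) = 417024*(139668 - 134) = 417024*139534 = 58189026816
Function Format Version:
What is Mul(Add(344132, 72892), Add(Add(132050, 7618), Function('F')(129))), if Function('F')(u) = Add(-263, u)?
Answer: 58189026816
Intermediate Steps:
Mul(Add(344132, 72892), Add(Add(132050, 7618), Function('F')(129))) = Mul(Add(344132, 72892), Add(Add(132050, 7618), Add(-263, 129))) = Mul(417024, Add(139668, -134)) = Mul(417024, 139534) = 58189026816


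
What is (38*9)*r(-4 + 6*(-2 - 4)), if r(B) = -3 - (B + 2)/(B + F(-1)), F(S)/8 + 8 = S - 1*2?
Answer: -36081/32 ≈ -1127.5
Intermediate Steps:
F(S) = -80 + 8*S (F(S) = -64 + 8*(S - 1*2) = -64 + 8*(S - 2) = -64 + 8*(-2 + S) = -64 + (-16 + 8*S) = -80 + 8*S)
r(B) = -3 - (2 + B)/(-88 + B) (r(B) = -3 - (B + 2)/(B + (-80 + 8*(-1))) = -3 - (2 + B)/(B + (-80 - 8)) = -3 - (2 + B)/(B - 88) = -3 - (2 + B)/(-88 + B))
(38*9)*r(-4 + 6*(-2 - 4)) = (38*9)*(2*(131 - 2*(-4 + 6*(-2 - 4)))/(-88 + (-4 + 6*(-2 - 4)))) = 342*(2*(131 - 2*(-4 + 6*(-6)))/(-88 + (-4 + 6*(-6)))) = 342*(2*(131 - 2*(-4 - 36))/(-88 + (-4 - 36))) = 342*(2*(131 - 2*(-40))/(-88 - 40)) = 342*(2*(131 + 80)/(-128)) = 342*(2*(-1/128)*211) = 342*(-211/64) = -36081/32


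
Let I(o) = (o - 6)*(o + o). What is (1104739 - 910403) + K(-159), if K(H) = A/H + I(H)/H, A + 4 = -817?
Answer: 30847775/159 ≈ 1.9401e+5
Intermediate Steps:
A = -821 (A = -4 - 817 = -821)
I(o) = 2*o*(-6 + o) (I(o) = (-6 + o)*(2*o) = 2*o*(-6 + o))
K(H) = -12 - 821/H + 2*H (K(H) = -821/H + (2*H*(-6 + H))/H = -821/H + (-12 + 2*H) = -12 - 821/H + 2*H)
(1104739 - 910403) + K(-159) = (1104739 - 910403) + (-12 - 821/(-159) + 2*(-159)) = 194336 + (-12 - 821*(-1/159) - 318) = 194336 + (-12 + 821/159 - 318) = 194336 - 51649/159 = 30847775/159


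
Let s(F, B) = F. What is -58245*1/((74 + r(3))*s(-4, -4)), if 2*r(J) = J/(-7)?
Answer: 407715/2066 ≈ 197.35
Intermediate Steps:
r(J) = -J/14 (r(J) = (J/(-7))/2 = (J*(-⅐))/2 = (-J/7)/2 = -J/14)
-58245*1/((74 + r(3))*s(-4, -4)) = -58245*(-1/(4*(74 - 1/14*3))) = -58245*(-1/(4*(74 - 3/14))) = -58245/((-4*1033/14)) = -58245/(-2066/7) = -58245*(-7/2066) = 407715/2066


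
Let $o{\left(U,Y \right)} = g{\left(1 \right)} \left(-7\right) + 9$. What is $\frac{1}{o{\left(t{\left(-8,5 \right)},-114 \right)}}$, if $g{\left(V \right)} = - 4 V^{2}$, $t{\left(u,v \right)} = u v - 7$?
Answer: $\frac{1}{37} \approx 0.027027$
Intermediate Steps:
$t{\left(u,v \right)} = -7 + u v$
$o{\left(U,Y \right)} = 37$ ($o{\left(U,Y \right)} = - 4 \cdot 1^{2} \left(-7\right) + 9 = \left(-4\right) 1 \left(-7\right) + 9 = \left(-4\right) \left(-7\right) + 9 = 28 + 9 = 37$)
$\frac{1}{o{\left(t{\left(-8,5 \right)},-114 \right)}} = \frac{1}{37}$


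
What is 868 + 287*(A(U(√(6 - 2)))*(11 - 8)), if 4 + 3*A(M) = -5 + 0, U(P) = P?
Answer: -1715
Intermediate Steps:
A(M) = -3 (A(M) = -4/3 + (-5 + 0)/3 = -4/3 + (⅓)*(-5) = -4/3 - 5/3 = -3)
868 + 287*(A(U(√(6 - 2)))*(11 - 8)) = 868 + 287*(-3*(11 - 8)) = 868 + 287*(-3*3) = 868 + 287*(-9) = 868 - 2583 = -1715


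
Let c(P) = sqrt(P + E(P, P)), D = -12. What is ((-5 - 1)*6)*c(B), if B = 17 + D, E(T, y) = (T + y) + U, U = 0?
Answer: -36*sqrt(15) ≈ -139.43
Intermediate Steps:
E(T, y) = T + y (E(T, y) = (T + y) + 0 = T + y)
B = 5 (B = 17 - 12 = 5)
c(P) = sqrt(3)*sqrt(P) (c(P) = sqrt(P + (P + P)) = sqrt(P + 2*P) = sqrt(3*P) = sqrt(3)*sqrt(P))
((-5 - 1)*6)*c(B) = ((-5 - 1)*6)*(sqrt(3)*sqrt(5)) = (-6*6)*sqrt(15) = -36*sqrt(15)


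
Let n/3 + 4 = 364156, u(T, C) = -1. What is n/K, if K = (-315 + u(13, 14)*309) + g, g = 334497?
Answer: 121384/37097 ≈ 3.2721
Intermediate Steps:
n = 1092456 (n = -12 + 3*364156 = -12 + 1092468 = 1092456)
K = 333873 (K = (-315 - 1*309) + 334497 = (-315 - 309) + 334497 = -624 + 334497 = 333873)
n/K = 1092456/333873 = 1092456*(1/333873) = 121384/37097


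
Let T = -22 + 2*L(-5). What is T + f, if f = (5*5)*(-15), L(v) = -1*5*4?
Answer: -437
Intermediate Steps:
L(v) = -20 (L(v) = -5*4 = -20)
f = -375 (f = 25*(-15) = -375)
T = -62 (T = -22 + 2*(-20) = -22 - 40 = -62)
T + f = -62 - 375 = -437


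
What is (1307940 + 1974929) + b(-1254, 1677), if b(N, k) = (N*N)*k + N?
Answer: 2640390947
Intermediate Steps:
b(N, k) = N + k*N² (b(N, k) = N²*k + N = k*N² + N = N + k*N²)
(1307940 + 1974929) + b(-1254, 1677) = (1307940 + 1974929) - 1254*(1 - 1254*1677) = 3282869 - 1254*(1 - 2102958) = 3282869 - 1254*(-2102957) = 3282869 + 2637108078 = 2640390947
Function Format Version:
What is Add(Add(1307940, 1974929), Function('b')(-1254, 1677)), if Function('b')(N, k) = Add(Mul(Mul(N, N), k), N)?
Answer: 2640390947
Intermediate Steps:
Function('b')(N, k) = Add(N, Mul(k, Pow(N, 2))) (Function('b')(N, k) = Add(Mul(Pow(N, 2), k), N) = Add(Mul(k, Pow(N, 2)), N) = Add(N, Mul(k, Pow(N, 2))))
Add(Add(1307940, 1974929), Function('b')(-1254, 1677)) = Add(Add(1307940, 1974929), Mul(-1254, Add(1, Mul(-1254, 1677)))) = Add(3282869, Mul(-1254, Add(1, -2102958))) = Add(3282869, Mul(-1254, -2102957)) = Add(3282869, 2637108078) = 2640390947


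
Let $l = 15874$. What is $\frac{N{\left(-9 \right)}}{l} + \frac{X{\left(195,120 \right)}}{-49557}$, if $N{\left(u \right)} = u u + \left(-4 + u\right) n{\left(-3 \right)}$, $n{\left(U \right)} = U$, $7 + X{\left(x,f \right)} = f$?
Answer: $\frac{2076539}{393333909} \approx 0.0052793$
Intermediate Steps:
$X{\left(x,f \right)} = -7 + f$
$N{\left(u \right)} = 12 + u^{2} - 3 u$ ($N{\left(u \right)} = u u + \left(-4 + u\right) \left(-3\right) = u^{2} - \left(-12 + 3 u\right) = 12 + u^{2} - 3 u$)
$\frac{N{\left(-9 \right)}}{l} + \frac{X{\left(195,120 \right)}}{-49557} = \frac{12 + \left(-9\right)^{2} - -27}{15874} + \frac{-7 + 120}{-49557} = \left(12 + 81 + 27\right) \frac{1}{15874} + 113 \left(- \frac{1}{49557}\right) = 120 \cdot \frac{1}{15874} - \frac{113}{49557} = \frac{60}{7937} - \frac{113}{49557} = \frac{2076539}{393333909}$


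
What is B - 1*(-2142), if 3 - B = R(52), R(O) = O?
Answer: 2093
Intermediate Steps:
B = -49 (B = 3 - 1*52 = 3 - 52 = -49)
B - 1*(-2142) = -49 - 1*(-2142) = -49 + 2142 = 2093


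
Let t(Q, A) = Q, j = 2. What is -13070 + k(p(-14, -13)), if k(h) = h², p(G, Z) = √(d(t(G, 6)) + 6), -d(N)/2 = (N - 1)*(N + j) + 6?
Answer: -13436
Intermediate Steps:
d(N) = -12 - 2*(-1 + N)*(2 + N) (d(N) = -2*((N - 1)*(N + 2) + 6) = -2*((-1 + N)*(2 + N) + 6) = -2*(6 + (-1 + N)*(2 + N)) = -12 - 2*(-1 + N)*(2 + N))
p(G, Z) = √(-2 - 2*G - 2*G²) (p(G, Z) = √((-8 - 2*G - 2*G²) + 6) = √(-2 - 2*G - 2*G²))
-13070 + k(p(-14, -13)) = -13070 + (√(-2 - 2*(-14) - 2*(-14)²))² = -13070 + (√(-2 + 28 - 2*196))² = -13070 + (√(-2 + 28 - 392))² = -13070 + (√(-366))² = -13070 + (I*√366)² = -13070 - 366 = -13436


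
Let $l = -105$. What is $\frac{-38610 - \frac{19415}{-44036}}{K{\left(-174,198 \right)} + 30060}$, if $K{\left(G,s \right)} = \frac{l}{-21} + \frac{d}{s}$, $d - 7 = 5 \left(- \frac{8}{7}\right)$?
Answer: $- \frac{130916211965}{101943582198} \approx -1.2842$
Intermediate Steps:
$d = \frac{9}{7}$ ($d = 7 + 5 \left(- \frac{8}{7}\right) = 7 - \frac{40}{7} = \frac{9}{7} \approx 1.2857$)
$K{\left(G,s \right)} = 5 + \frac{9}{7 s}$ ($K{\left(G,s \right)} = - \frac{105}{-21} + \frac{9}{7 s} = \left(-105\right) \left(- \frac{1}{21}\right) + \frac{9}{7 s} = 5 + \frac{9}{7 s}$)
$\frac{-38610 - \frac{19415}{-44036}}{K{\left(-174,198 \right)} + 30060} = \frac{-38610 - \frac{19415}{-44036}}{\left(5 + \frac{9}{7 \cdot 198}\right) + 30060} = \frac{-38610 - - \frac{19415}{44036}}{\left(5 + \frac{9}{7} \cdot \frac{1}{198}\right) + 30060} = \frac{-38610 + \frac{19415}{44036}}{\left(5 + \frac{1}{154}\right) + 30060} = - \frac{1700210545}{44036 \left(\frac{771}{154} + 30060\right)} = - \frac{1700210545}{44036 \cdot \frac{4630011}{154}} = \left(- \frac{1700210545}{44036}\right) \frac{154}{4630011} = - \frac{130916211965}{101943582198}$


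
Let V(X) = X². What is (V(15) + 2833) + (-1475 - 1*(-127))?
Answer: 1710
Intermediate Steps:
(V(15) + 2833) + (-1475 - 1*(-127)) = (15² + 2833) + (-1475 - 1*(-127)) = (225 + 2833) + (-1475 + 127) = 3058 - 1348 = 1710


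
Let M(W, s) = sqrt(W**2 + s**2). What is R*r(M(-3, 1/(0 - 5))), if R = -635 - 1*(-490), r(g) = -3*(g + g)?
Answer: 174*sqrt(226) ≈ 2615.8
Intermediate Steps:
r(g) = -6*g
R = -145 (R = -635 + 490 = -145)
R*r(M(-3, 1/(0 - 5))) = -(-870)*sqrt((-3)**2 + (1/(0 - 5))**2) = -(-870)*sqrt(9 + (1/(-5))**2) = -(-870)*sqrt(9 + (-1/5)**2) = -(-870)*sqrt(9 + 1/25) = -(-870)*sqrt(226/25) = -(-870)*sqrt(226)/5 = -(-174)*sqrt(226) = 174*sqrt(226)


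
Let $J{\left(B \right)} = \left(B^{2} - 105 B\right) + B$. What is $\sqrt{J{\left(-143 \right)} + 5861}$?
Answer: $\sqrt{41182} \approx 202.93$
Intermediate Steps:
$J{\left(B \right)} = B^{2} - 104 B$
$\sqrt{J{\left(-143 \right)} + 5861} = \sqrt{- 143 \left(-104 - 143\right) + 5861} = \sqrt{\left(-143\right) \left(-247\right) + 5861} = \sqrt{35321 + 5861} = \sqrt{41182}$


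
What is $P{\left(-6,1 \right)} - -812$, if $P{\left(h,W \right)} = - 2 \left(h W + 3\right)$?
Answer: $818$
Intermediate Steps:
$P{\left(h,W \right)} = -6 - 2 W h$ ($P{\left(h,W \right)} = - 2 \left(W h + 3\right) = - 2 \left(3 + W h\right) = -6 - 2 W h$)
$P{\left(-6,1 \right)} - -812 = \left(-6 - 2 \left(-6\right)\right) - -812 = \left(-6 + 12\right) + 812 = 6 + 812 = 818$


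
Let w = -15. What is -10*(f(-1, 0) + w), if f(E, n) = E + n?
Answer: 160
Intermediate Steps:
-10*(f(-1, 0) + w) = -10*((-1 + 0) - 15) = -10*(-1 - 15) = -10*(-16) = 160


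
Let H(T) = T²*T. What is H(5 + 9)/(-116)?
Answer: -686/29 ≈ -23.655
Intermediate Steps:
H(T) = T³
H(5 + 9)/(-116) = (5 + 9)³/(-116) = 14³*(-1/116) = 2744*(-1/116) = -686/29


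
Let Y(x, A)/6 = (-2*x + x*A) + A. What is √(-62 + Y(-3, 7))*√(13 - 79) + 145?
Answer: 145 - 22*√15 ≈ 59.794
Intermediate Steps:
Y(x, A) = -12*x + 6*A + 6*A*x (Y(x, A) = 6*((-2*x + x*A) + A) = 6*((-2*x + A*x) + A) = 6*(A - 2*x + A*x) = -12*x + 6*A + 6*A*x)
√(-62 + Y(-3, 7))*√(13 - 79) + 145 = √(-62 + (-12*(-3) + 6*7 + 6*7*(-3)))*√(13 - 79) + 145 = √(-62 + (36 + 42 - 126))*√(-66) + 145 = √(-62 - 48)*(I*√66) + 145 = √(-110)*(I*√66) + 145 = (I*√110)*(I*√66) + 145 = -22*√15 + 145 = 145 - 22*√15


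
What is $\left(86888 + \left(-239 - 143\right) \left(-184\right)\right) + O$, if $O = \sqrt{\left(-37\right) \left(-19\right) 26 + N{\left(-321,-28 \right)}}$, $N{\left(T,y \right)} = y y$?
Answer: $157176 + 3 \sqrt{2118} \approx 1.5731 \cdot 10^{5}$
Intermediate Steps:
$N{\left(T,y \right)} = y^{2}$
$O = 3 \sqrt{2118}$ ($O = \sqrt{\left(-37\right) \left(-19\right) 26 + \left(-28\right)^{2}} = \sqrt{703 \cdot 26 + 784} = \sqrt{18278 + 784} = \sqrt{19062} = 3 \sqrt{2118} \approx 138.07$)
$\left(86888 + \left(-239 - 143\right) \left(-184\right)\right) + O = \left(86888 + \left(-239 - 143\right) \left(-184\right)\right) + 3 \sqrt{2118} = \left(86888 - -70288\right) + 3 \sqrt{2118} = \left(86888 + 70288\right) + 3 \sqrt{2118} = 157176 + 3 \sqrt{2118}$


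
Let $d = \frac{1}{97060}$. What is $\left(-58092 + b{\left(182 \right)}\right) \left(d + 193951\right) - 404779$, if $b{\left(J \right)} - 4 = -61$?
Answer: $- \frac{1094687471112829}{97060} \approx -1.1278 \cdot 10^{10}$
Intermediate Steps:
$b{\left(J \right)} = -57$ ($b{\left(J \right)} = 4 - 61 = -57$)
$d = \frac{1}{97060} \approx 1.0303 \cdot 10^{-5}$
$\left(-58092 + b{\left(182 \right)}\right) \left(d + 193951\right) - 404779 = \left(-58092 - 57\right) \left(\frac{1}{97060} + 193951\right) - 404779 = \left(-58149\right) \frac{18824884061}{97060} - 404779 = - \frac{1094648183263089}{97060} - 404779 = - \frac{1094687471112829}{97060}$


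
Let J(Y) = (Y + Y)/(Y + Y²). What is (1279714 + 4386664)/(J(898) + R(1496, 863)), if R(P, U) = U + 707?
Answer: 2547036911/705716 ≈ 3609.2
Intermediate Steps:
R(P, U) = 707 + U
J(Y) = 2*Y/(Y + Y²) (J(Y) = (2*Y)/(Y + Y²) = 2*Y/(Y + Y²))
(1279714 + 4386664)/(J(898) + R(1496, 863)) = (1279714 + 4386664)/(2/(1 + 898) + (707 + 863)) = 5666378/(2/899 + 1570) = 5666378/(1411432/899) = 5666378*(899/1411432) = 2547036911/705716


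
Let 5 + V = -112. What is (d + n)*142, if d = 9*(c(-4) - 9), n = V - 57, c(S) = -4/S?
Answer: -34932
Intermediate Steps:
V = -117 (V = -5 - 112 = -117)
n = -174 (n = -117 - 57 = -174)
d = -72 (d = 9*(-4/(-4) - 9) = 9*(-4*(-¼) - 9) = 9*(1 - 9) = 9*(-8) = -72)
(d + n)*142 = (-72 - 174)*142 = -246*142 = -34932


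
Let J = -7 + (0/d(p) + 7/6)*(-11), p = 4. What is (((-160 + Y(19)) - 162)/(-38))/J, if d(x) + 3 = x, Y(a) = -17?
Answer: -1017/2261 ≈ -0.44980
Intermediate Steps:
d(x) = -3 + x
J = -119/6 (J = -7 + (0/(-3 + 4) + 7/6)*(-11) = -7 + (0/1 + 7*(1/6))*(-11) = -7 + (0*1 + 7/6)*(-11) = -7 + (0 + 7/6)*(-11) = -7 + (7/6)*(-11) = -7 - 77/6 = -119/6 ≈ -19.833)
(((-160 + Y(19)) - 162)/(-38))/J = (((-160 - 17) - 162)/(-38))/(-119/6) = ((-177 - 162)*(-1/38))*(-6/119) = -339*(-1/38)*(-6/119) = (339/38)*(-6/119) = -1017/2261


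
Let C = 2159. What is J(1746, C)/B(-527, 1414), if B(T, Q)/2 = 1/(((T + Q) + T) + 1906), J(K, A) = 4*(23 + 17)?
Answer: 181280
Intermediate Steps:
J(K, A) = 160 (J(K, A) = 4*40 = 160)
B(T, Q) = 2/(1906 + Q + 2*T) (B(T, Q) = 2/(((T + Q) + T) + 1906) = 2/(((Q + T) + T) + 1906) = 2/((Q + 2*T) + 1906) = 2/(1906 + Q + 2*T))
J(1746, C)/B(-527, 1414) = 160/((2/(1906 + 1414 + 2*(-527)))) = 160/((2/(1906 + 1414 - 1054))) = 160/((2/2266)) = 160/((2*(1/2266))) = 160/(1/1133) = 160*1133 = 181280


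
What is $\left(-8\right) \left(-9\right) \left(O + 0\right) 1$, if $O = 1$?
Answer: $72$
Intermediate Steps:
$\left(-8\right) \left(-9\right) \left(O + 0\right) 1 = \left(-8\right) \left(-9\right) \left(1 + 0\right) 1 = 72 \cdot 1 \cdot 1 = 72 \cdot 1 = 72$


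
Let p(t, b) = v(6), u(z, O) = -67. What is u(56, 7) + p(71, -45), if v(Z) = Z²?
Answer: -31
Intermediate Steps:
p(t, b) = 36 (p(t, b) = 6² = 36)
u(56, 7) + p(71, -45) = -67 + 36 = -31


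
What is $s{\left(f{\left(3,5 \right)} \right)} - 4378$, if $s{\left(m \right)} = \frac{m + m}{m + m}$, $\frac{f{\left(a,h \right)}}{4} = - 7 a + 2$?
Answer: $-4377$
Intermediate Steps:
$f{\left(a,h \right)} = 8 - 28 a$ ($f{\left(a,h \right)} = 4 \left(- 7 a + 2\right) = 4 \left(2 - 7 a\right) = 8 - 28 a$)
$s{\left(m \right)} = 1$ ($s{\left(m \right)} = \frac{2 m}{2 m} = 2 m \frac{1}{2 m} = 1$)
$s{\left(f{\left(3,5 \right)} \right)} - 4378 = 1 - 4378 = -4377$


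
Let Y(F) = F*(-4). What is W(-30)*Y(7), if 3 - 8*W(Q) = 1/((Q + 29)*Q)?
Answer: -623/60 ≈ -10.383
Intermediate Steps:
Y(F) = -4*F
W(Q) = 3/8 - 1/(8*Q*(29 + Q)) (W(Q) = 3/8 - 1/(8*(Q + 29)*Q) = 3/8 - 1/(8*(29 + Q)*Q) = 3/8 - 1/(8*Q*(29 + Q)))
W(-30)*Y(7) = ((⅛)*(-1 + 3*(-30)² + 87*(-30))/(-30*(29 - 30)))*(-4*7) = ((⅛)*(-1/30)*(-1 + 3*900 - 2610)/(-1))*(-28) = ((⅛)*(-1/30)*(-1)*(-1 + 2700 - 2610))*(-28) = ((⅛)*(-1/30)*(-1)*89)*(-28) = (89/240)*(-28) = -623/60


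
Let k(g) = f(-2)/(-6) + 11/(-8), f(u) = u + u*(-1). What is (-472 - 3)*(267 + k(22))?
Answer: -1009375/8 ≈ -1.2617e+5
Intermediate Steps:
f(u) = 0 (f(u) = u - u = 0)
k(g) = -11/8 (k(g) = 0/(-6) + 11/(-8) = 0*(-⅙) + 11*(-⅛) = 0 - 11/8 = -11/8)
(-472 - 3)*(267 + k(22)) = (-472 - 3)*(267 - 11/8) = -475*2125/8 = -1009375/8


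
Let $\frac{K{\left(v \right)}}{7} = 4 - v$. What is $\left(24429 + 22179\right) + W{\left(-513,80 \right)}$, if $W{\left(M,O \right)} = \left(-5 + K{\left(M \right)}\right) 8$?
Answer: $75520$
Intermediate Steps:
$K{\left(v \right)} = 28 - 7 v$ ($K{\left(v \right)} = 7 \left(4 - v\right) = 28 - 7 v$)
$W{\left(M,O \right)} = 184 - 56 M$ ($W{\left(M,O \right)} = \left(-5 - \left(-28 + 7 M\right)\right) 8 = \left(23 - 7 M\right) 8 = 184 - 56 M$)
$\left(24429 + 22179\right) + W{\left(-513,80 \right)} = \left(24429 + 22179\right) + \left(184 - -28728\right) = 46608 + \left(184 + 28728\right) = 46608 + 28912 = 75520$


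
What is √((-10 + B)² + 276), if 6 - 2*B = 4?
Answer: √357 ≈ 18.894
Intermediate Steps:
B = 1 (B = 3 - ½*4 = 3 - 2 = 1)
√((-10 + B)² + 276) = √((-10 + 1)² + 276) = √((-9)² + 276) = √(81 + 276) = √357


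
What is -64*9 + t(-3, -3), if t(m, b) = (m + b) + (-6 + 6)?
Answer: -582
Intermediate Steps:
t(m, b) = b + m (t(m, b) = (b + m) + 0 = b + m)
-64*9 + t(-3, -3) = -64*9 + (-3 - 3) = -576 - 6 = -582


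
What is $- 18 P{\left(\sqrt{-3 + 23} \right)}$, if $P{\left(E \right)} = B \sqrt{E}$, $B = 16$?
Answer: $- 288 \sqrt{2} \sqrt[4]{5} \approx -609.05$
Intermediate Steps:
$P{\left(E \right)} = 16 \sqrt{E}$
$- 18 P{\left(\sqrt{-3 + 23} \right)} = - 18 \cdot 16 \sqrt{\sqrt{-3 + 23}} = - 18 \cdot 16 \sqrt{\sqrt{20}} = - 18 \cdot 16 \sqrt{2 \sqrt{5}} = - 18 \cdot 16 \sqrt{2} \sqrt[4]{5} = - 288 \sqrt{2} \sqrt[4]{5}$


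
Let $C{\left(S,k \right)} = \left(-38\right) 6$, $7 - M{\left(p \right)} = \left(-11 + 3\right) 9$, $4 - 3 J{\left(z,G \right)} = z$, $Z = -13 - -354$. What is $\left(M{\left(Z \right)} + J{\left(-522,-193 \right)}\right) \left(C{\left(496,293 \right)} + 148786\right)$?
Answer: $\frac{113349754}{3} \approx 3.7783 \cdot 10^{7}$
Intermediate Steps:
$Z = 341$ ($Z = -13 + 354 = 341$)
$J{\left(z,G \right)} = \frac{4}{3} - \frac{z}{3}$
$M{\left(p \right)} = 79$ ($M{\left(p \right)} = 7 - \left(-11 + 3\right) 9 = 7 - \left(-8\right) 9 = 7 - -72 = 7 + 72 = 79$)
$C{\left(S,k \right)} = -228$
$\left(M{\left(Z \right)} + J{\left(-522,-193 \right)}\right) \left(C{\left(496,293 \right)} + 148786\right) = \left(79 + \left(\frac{4}{3} - -174\right)\right) \left(-228 + 148786\right) = \left(79 + \left(\frac{4}{3} + 174\right)\right) 148558 = \left(79 + \frac{526}{3}\right) 148558 = \frac{763}{3} \cdot 148558 = \frac{113349754}{3}$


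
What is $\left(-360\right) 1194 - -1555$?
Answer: $-428285$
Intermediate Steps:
$\left(-360\right) 1194 - -1555 = -429840 + 1555 = -428285$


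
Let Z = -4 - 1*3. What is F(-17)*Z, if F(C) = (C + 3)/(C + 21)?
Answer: 49/2 ≈ 24.500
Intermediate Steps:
Z = -7 (Z = -4 - 3 = -7)
F(C) = (3 + C)/(21 + C)
F(-17)*Z = ((3 - 17)/(21 - 17))*(-7) = (-14/4)*(-7) = ((¼)*(-14))*(-7) = -7/2*(-7) = 49/2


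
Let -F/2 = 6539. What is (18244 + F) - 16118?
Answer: -10952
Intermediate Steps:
F = -13078 (F = -2*6539 = -13078)
(18244 + F) - 16118 = (18244 - 13078) - 16118 = 5166 - 16118 = -10952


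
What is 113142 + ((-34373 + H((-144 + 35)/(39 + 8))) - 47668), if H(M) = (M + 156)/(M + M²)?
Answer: 6790969/218 ≈ 31151.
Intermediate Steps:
H(M) = (156 + M)/(M + M²)
113142 + ((-34373 + H((-144 + 35)/(39 + 8))) - 47668) = 113142 + ((-34373 + (156 + (-144 + 35)/(39 + 8))/((((-144 + 35)/(39 + 8)))*(1 + (-144 + 35)/(39 + 8)))) - 47668) = 113142 + ((-34373 + (156 - 109/47)/(((-109/47))*(1 - 109/47))) - 47668) = 113142 + ((-34373 + (156 - 109*1/47)/(((-109*1/47))*(1 - 109*1/47))) - 47668) = 113142 + ((-34373 + (156 - 109/47)/((-109/47)*(1 - 109/47))) - 47668) = 113142 + ((-34373 - 47/109*7223/47/(-62/47)) - 47668) = 113142 + ((-34373 - 47/109*(-47/62)*7223/47) - 47668) = 113142 + ((-34373 + 10951/218) - 47668) = 113142 + (-7482363/218 - 47668) = 113142 - 17873987/218 = 6790969/218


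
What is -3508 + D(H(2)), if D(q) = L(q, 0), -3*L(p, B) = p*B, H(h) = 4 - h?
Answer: -3508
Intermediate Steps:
L(p, B) = -B*p/3 (L(p, B) = -p*B/3 = -B*p/3)
D(q) = 0 (D(q) = -⅓*0*q = 0)
-3508 + D(H(2)) = -3508 + 0 = -3508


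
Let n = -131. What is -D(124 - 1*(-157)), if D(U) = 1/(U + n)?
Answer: -1/150 ≈ -0.0066667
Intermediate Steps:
D(U) = 1/(-131 + U) (D(U) = 1/(U - 131) = 1/(-131 + U))
-D(124 - 1*(-157)) = -1/(-131 + (124 - 1*(-157))) = -1/(-131 + (124 + 157)) = -1/(-131 + 281) = -1/150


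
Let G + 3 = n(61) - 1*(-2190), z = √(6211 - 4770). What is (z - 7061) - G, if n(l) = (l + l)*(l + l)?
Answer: -24132 + √1441 ≈ -24094.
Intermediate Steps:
z = √1441 ≈ 37.961
n(l) = 4*l² (n(l) = (2*l)*(2*l) = 4*l²)
G = 17071 (G = -3 + (4*61² - 1*(-2190)) = -3 + (4*3721 + 2190) = -3 + (14884 + 2190) = -3 + 17074 = 17071)
(z - 7061) - G = (√1441 - 7061) - 1*17071 = (-7061 + √1441) - 17071 = -24132 + √1441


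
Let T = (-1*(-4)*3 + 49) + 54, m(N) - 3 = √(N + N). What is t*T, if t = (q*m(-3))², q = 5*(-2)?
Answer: 34500 + 69000*I*√6 ≈ 34500.0 + 1.6901e+5*I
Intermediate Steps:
q = -10
m(N) = 3 + √2*√N (m(N) = 3 + √(N + N) = 3 + √(2*N) = 3 + √2*√N)
T = 115 (T = (4*3 + 49) + 54 = (12 + 49) + 54 = 61 + 54 = 115)
t = (-30 - 10*I*√6)² (t = (-10*(3 + √2*√(-3)))² = (-10*(3 + √2*(I*√3)))² = (-10*(3 + I*√6))² = (-30 - 10*I*√6)² ≈ 300.0 + 1469.7*I)
t*T = (300 + 600*I*√6)*115 = 34500 + 69000*I*√6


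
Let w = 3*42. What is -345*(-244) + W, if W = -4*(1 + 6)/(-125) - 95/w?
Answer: 1325826653/15750 ≈ 84180.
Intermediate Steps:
w = 126
W = -8347/15750 (W = -4*(1 + 6)/(-125) - 95/126 = -4*7*(-1/125) - 95*1/126 = -28*(-1/125) - 95/126 = 28/125 - 95/126 = -8347/15750 ≈ -0.52997)
-345*(-244) + W = -345*(-244) - 8347/15750 = 84180 - 8347/15750 = 1325826653/15750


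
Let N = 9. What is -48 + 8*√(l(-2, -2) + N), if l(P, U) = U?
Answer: -48 + 8*√7 ≈ -26.834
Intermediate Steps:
-48 + 8*√(l(-2, -2) + N) = -48 + 8*√(-2 + 9) = -48 + 8*√7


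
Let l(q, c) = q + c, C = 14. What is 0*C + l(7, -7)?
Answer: 0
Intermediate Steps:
l(q, c) = c + q
0*C + l(7, -7) = 0*14 + (-7 + 7) = 0 + 0 = 0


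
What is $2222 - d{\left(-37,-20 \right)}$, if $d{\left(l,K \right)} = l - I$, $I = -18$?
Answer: $2241$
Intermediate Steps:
$d{\left(l,K \right)} = 18 + l$ ($d{\left(l,K \right)} = l - -18 = l + 18 = 18 + l$)
$2222 - d{\left(-37,-20 \right)} = 2222 - \left(18 - 37\right) = 2222 - -19 = 2222 + 19 = 2241$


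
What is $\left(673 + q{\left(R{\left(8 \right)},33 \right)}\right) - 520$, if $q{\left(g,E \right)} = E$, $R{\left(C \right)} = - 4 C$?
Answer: $186$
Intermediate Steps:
$\left(673 + q{\left(R{\left(8 \right)},33 \right)}\right) - 520 = \left(673 + 33\right) - 520 = 706 - 520 = 186$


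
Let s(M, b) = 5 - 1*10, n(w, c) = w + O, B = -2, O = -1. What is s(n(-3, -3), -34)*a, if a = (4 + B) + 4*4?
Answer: -90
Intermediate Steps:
n(w, c) = -1 + w (n(w, c) = w - 1 = -1 + w)
a = 18 (a = (4 - 2) + 4*4 = 2 + 16 = 18)
s(M, b) = -5 (s(M, b) = 5 - 10 = -5)
s(n(-3, -3), -34)*a = -5*18 = -90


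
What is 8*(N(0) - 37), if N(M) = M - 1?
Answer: -304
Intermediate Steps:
N(M) = -1 + M
8*(N(0) - 37) = 8*((-1 + 0) - 37) = 8*(-1 - 37) = 8*(-38) = -304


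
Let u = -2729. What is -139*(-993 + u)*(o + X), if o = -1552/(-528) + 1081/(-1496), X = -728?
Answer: -842598986885/2244 ≈ -3.7549e+8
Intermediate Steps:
o = 9949/4488 (o = -1552*(-1/528) + 1081*(-1/1496) = 97/33 - 1081/1496 = 9949/4488 ≈ 2.2168)
-139*(-993 + u)*(o + X) = -139*(-993 - 2729)*(9949/4488 - 728) = -(-517358)*(-3257315)/4488 = -139*6061863215/2244 = -842598986885/2244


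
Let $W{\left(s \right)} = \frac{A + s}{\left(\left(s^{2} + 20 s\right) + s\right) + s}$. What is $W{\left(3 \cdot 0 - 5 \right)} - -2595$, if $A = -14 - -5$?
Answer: $\frac{220589}{85} \approx 2595.2$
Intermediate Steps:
$A = -9$ ($A = -14 + 5 = -9$)
$W{\left(s \right)} = \frac{-9 + s}{s^{2} + 22 s}$ ($W{\left(s \right)} = \frac{-9 + s}{\left(\left(s^{2} + 20 s\right) + s\right) + s} = \frac{-9 + s}{\left(s^{2} + 21 s\right) + s} = \frac{-9 + s}{s^{2} + 22 s}$)
$W{\left(3 \cdot 0 - 5 \right)} - -2595 = \frac{-9 + \left(3 \cdot 0 - 5\right)}{\left(3 \cdot 0 - 5\right) \left(22 + \left(3 \cdot 0 - 5\right)\right)} - -2595 = \frac{-9 + \left(0 - 5\right)}{\left(0 - 5\right) \left(22 + \left(0 - 5\right)\right)} + 2595 = \frac{-9 - 5}{\left(-5\right) \left(22 - 5\right)} + 2595 = \left(- \frac{1}{5}\right) \frac{1}{17} \left(-14\right) + 2595 = \frac{14}{85} + 2595 = \frac{220589}{85}$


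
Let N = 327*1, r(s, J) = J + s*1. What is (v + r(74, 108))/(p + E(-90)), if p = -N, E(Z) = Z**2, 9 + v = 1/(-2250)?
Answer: 389249/17489250 ≈ 0.022256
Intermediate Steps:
r(s, J) = J + s
v = -20251/2250 (v = -9 + 1/(-2250) = -9 - 1/2250 = -20251/2250 ≈ -9.0004)
N = 327
p = -327 (p = -1*327 = -327)
(v + r(74, 108))/(p + E(-90)) = (-20251/2250 + (108 + 74))/(-327 + (-90)**2) = (-20251/2250 + 182)/(-327 + 8100) = (389249/2250)/7773 = (389249/2250)*(1/7773) = 389249/17489250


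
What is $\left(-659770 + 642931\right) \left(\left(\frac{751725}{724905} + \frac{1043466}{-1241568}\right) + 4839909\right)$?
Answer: $- \frac{30185532596702306939}{370378128} \approx -8.1499 \cdot 10^{10}$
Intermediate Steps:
$\left(-659770 + 642931\right) \left(\left(\frac{751725}{724905} + \frac{1043466}{-1241568}\right) + 4839909\right) = - 16839 \left(\left(751725 \cdot \frac{1}{724905} + 1043466 \left(- \frac{1}{1241568}\right)\right) + 4839909\right) = - 16839 \left(\left(\frac{16705}{16109} - \frac{173911}{206928}\right) + 4839909\right) = - 16839 \left(\frac{655199941}{3333403152} + 4839909\right) = \left(-16839\right) \frac{16133368571193109}{3333403152} = - \frac{30185532596702306939}{370378128}$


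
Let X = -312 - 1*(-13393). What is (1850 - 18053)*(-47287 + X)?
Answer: 554239818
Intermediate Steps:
X = 13081 (X = -312 + 13393 = 13081)
(1850 - 18053)*(-47287 + X) = (1850 - 18053)*(-47287 + 13081) = -16203*(-34206) = 554239818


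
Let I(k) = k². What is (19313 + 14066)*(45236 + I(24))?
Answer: 1529158748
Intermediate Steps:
(19313 + 14066)*(45236 + I(24)) = (19313 + 14066)*(45236 + 24²) = 33379*(45236 + 576) = 33379*45812 = 1529158748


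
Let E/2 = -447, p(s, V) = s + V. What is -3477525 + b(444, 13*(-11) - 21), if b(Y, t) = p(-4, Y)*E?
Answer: -3870885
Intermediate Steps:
p(s, V) = V + s
E = -894 (E = 2*(-447) = -894)
b(Y, t) = 3576 - 894*Y (b(Y, t) = (Y - 4)*(-894) = (-4 + Y)*(-894) = 3576 - 894*Y)
-3477525 + b(444, 13*(-11) - 21) = -3477525 + (3576 - 894*444) = -3477525 + (3576 - 396936) = -3477525 - 393360 = -3870885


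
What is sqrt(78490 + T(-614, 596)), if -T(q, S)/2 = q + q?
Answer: 3*sqrt(8994) ≈ 284.51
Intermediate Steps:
T(q, S) = -4*q (T(q, S) = -2*(q + q) = -4*q)
sqrt(78490 + T(-614, 596)) = sqrt(78490 - 4*(-614)) = sqrt(78490 + 2456) = sqrt(80946) = 3*sqrt(8994)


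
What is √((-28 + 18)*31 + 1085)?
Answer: 5*√31 ≈ 27.839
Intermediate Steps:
√((-28 + 18)*31 + 1085) = √(-10*31 + 1085) = √(-310 + 1085) = √775 = 5*√31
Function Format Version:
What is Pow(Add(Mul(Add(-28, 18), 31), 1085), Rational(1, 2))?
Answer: Mul(5, Pow(31, Rational(1, 2))) ≈ 27.839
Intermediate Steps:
Pow(Add(Mul(Add(-28, 18), 31), 1085), Rational(1, 2)) = Pow(Add(Mul(-10, 31), 1085), Rational(1, 2)) = Pow(Add(-310, 1085), Rational(1, 2)) = Pow(775, Rational(1, 2)) = Mul(5, Pow(31, Rational(1, 2)))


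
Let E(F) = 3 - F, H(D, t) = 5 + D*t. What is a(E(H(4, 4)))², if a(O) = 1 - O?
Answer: 361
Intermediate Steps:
a(E(H(4, 4)))² = (1 - (3 - (5 + 4*4)))² = (1 - (3 - (5 + 16)))² = (1 - (3 - 1*21))² = (1 - (3 - 21))² = (1 - 1*(-18))² = (1 + 18)² = 19² = 361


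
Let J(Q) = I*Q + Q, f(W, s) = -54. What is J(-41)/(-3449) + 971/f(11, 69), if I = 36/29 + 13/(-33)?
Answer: -1067019517/59412474 ≈ -17.960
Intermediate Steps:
I = 811/957 (I = 36*(1/29) + 13*(-1/33) = 36/29 - 13/33 = 811/957 ≈ 0.84744)
J(Q) = 1768*Q/957 (J(Q) = 811*Q/957 + Q = 1768*Q/957)
J(-41)/(-3449) + 971/f(11, 69) = ((1768/957)*(-41))/(-3449) + 971/(-54) = -72488/957*(-1/3449) + 971*(-1/54) = 72488/3300693 - 971/54 = -1067019517/59412474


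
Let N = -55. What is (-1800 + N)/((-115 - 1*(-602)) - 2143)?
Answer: 1855/1656 ≈ 1.1202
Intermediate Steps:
(-1800 + N)/((-115 - 1*(-602)) - 2143) = (-1800 - 55)/((-115 - 1*(-602)) - 2143) = -1855/((-115 + 602) - 2143) = -1855/(487 - 2143) = -1855/(-1656) = -1855*(-1/1656) = 1855/1656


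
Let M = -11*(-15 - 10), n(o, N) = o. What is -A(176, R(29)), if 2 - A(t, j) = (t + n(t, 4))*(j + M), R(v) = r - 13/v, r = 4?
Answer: 2843398/29 ≈ 98048.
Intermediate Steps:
M = 275 (M = -11*(-25) = 275)
R(v) = 4 - 13/v
A(t, j) = 2 - 2*t*(275 + j) (A(t, j) = 2 - (t + t)*(j + 275) = 2 - 2*t*(275 + j))
-A(176, R(29)) = -(2 - 550*176 - 2*(4 - 13/29)*176) = -(2 - 96800 - 2*(4 - 13*1/29)*176) = -(2 - 96800 - 2*(4 - 13/29)*176) = -(2 - 96800 - 2*103/29*176) = -(2 - 96800 - 36256/29) = -1*(-2843398/29) = 2843398/29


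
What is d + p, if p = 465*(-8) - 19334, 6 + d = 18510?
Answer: -4550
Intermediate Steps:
d = 18504 (d = -6 + 18510 = 18504)
p = -23054 (p = -3720 - 19334 = -23054)
d + p = 18504 - 23054 = -4550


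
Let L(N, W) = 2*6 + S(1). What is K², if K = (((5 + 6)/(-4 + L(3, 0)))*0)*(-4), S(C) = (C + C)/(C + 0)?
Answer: 0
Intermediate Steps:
S(C) = 2 (S(C) = (2*C)/C = 2)
L(N, W) = 14 (L(N, W) = 2*6 + 2 = 12 + 2 = 14)
K = 0 (K = (((5 + 6)/(-4 + 14))*0)*(-4) = ((11/10)*0)*(-4) = 0*(-4) = 0)
K² = 0² = 0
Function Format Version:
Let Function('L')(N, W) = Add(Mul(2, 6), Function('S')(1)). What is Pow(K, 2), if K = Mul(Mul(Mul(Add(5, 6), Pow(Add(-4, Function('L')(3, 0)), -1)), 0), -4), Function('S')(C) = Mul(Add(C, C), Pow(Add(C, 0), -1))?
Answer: 0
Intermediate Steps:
Function('S')(C) = 2 (Function('S')(C) = Mul(Mul(2, C), Pow(C, -1)) = 2)
Function('L')(N, W) = 14 (Function('L')(N, W) = Add(Mul(2, 6), 2) = Add(12, 2) = 14)
K = 0 (K = Mul(Mul(Mul(Add(5, 6), Pow(Add(-4, 14), -1)), 0), -4) = Mul(Mul(Mul(11, Pow(10, -1)), 0), -4) = Mul(Mul(Mul(11, Rational(1, 10)), 0), -4) = Mul(Mul(Rational(11, 10), 0), -4) = Mul(0, -4) = 0)
Pow(K, 2) = Pow(0, 2) = 0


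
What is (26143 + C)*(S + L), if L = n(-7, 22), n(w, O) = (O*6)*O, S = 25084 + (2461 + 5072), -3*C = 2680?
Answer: 2690680229/3 ≈ 8.9689e+8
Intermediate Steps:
C = -2680/3 (C = -⅓*2680 = -2680/3 ≈ -893.33)
S = 32617 (S = 25084 + 7533 = 32617)
n(w, O) = 6*O² (n(w, O) = (6*O)*O = 6*O²)
L = 2904 (L = 6*22² = 6*484 = 2904)
(26143 + C)*(S + L) = (26143 - 2680/3)*(32617 + 2904) = (75749/3)*35521 = 2690680229/3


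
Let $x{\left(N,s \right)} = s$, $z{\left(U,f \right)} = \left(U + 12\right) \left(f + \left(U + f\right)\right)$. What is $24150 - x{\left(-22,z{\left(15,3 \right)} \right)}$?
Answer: $23583$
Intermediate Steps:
$z{\left(U,f \right)} = \left(12 + U\right) \left(U + 2 f\right)$
$24150 - x{\left(-22,z{\left(15,3 \right)} \right)} = 24150 - \left(15^{2} + 12 \cdot 15 + 24 \cdot 3 + 2 \cdot 15 \cdot 3\right) = 24150 - \left(225 + 180 + 72 + 90\right) = 24150 - 567 = 23583$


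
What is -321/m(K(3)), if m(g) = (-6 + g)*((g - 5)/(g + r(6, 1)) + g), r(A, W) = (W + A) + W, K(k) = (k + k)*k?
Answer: -107/74 ≈ -1.4459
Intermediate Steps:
K(k) = 2*k² (K(k) = (2*k)*k = 2*k²)
r(A, W) = A + 2*W (r(A, W) = (A + W) + W = A + 2*W)
m(g) = (-6 + g)*(g + (-5 + g)/(8 + g)) (m(g) = (-6 + g)*((g - 5)/(g + (6 + 2*1)) + g) = (-6 + g)*((-5 + g)/(g + (6 + 2)) + g) = (-6 + g)*((-5 + g)/(g + 8) + g) = (-6 + g)*((-5 + g)/(8 + g) + g) = (-6 + g)*(g + (-5 + g)/(8 + g)))
-321/m(K(3)) = -321*(8 + 2*3²)/(30 + (2*3²)³ - 118*3² + 3*(2*3²)²) = -321*(8 + 2*9)/(30 + (2*9)³ - 118*9 + 3*(2*9)²) = -321*(8 + 18)/(30 + 18³ - 59*18 + 3*18²) = -321*26/(30 + 5832 - 1062 + 3*324) = -321*26/(30 + 5832 - 1062 + 972) = -321/((1/26)*5772) = -321/222 = -321*1/222 = -107/74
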